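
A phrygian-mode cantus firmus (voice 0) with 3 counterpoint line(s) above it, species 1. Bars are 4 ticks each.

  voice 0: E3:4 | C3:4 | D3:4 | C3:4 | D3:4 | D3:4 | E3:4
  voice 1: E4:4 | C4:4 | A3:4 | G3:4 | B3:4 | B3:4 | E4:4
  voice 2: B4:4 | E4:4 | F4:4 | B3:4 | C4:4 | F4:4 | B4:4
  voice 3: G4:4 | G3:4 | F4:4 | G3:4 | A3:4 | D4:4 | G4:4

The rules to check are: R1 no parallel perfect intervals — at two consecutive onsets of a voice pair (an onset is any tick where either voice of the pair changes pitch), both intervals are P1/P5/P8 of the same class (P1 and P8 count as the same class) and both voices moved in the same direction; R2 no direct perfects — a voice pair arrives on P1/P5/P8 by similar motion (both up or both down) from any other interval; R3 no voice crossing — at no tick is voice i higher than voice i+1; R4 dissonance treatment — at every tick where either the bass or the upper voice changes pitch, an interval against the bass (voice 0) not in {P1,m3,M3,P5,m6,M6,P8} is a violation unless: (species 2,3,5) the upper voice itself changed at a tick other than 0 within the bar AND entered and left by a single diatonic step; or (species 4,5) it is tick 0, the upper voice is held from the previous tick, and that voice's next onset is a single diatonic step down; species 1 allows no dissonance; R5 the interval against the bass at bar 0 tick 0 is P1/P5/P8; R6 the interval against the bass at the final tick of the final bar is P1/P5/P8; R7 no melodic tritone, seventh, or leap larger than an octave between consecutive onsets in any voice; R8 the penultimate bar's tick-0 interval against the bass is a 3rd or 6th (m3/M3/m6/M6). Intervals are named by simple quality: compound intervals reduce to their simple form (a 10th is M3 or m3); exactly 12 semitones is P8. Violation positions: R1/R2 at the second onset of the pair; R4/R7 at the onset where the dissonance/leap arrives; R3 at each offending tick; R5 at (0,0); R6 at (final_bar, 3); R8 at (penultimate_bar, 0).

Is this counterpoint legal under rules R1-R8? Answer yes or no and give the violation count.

bar 0: v0=E3 v1=E4 v2=B4 v3=G4 (m3)
bar 1: v0=C3 v1=C4 v2=E4 v3=G3 (P5)
bar 2: v0=D3 v1=A3 v2=F4 v3=F4 (m3)
bar 3: v0=C3 v1=G3 v2=B3 v3=G3 (P5)
bar 4: v0=D3 v1=B3 v2=C4 v3=A3 (P5)
bar 5: v0=D3 v1=B3 v2=F4 v3=D4 (P8)
bar 6: v0=E3 v1=E4 v2=B4 v3=G4 (m3)
  R3 @ bar0.0: B4 above G4
  R5 @ bar0.0: opens on m3
  R3 @ bar0.1: B4 above G4
  R3 @ bar0.2: B4 above G4
  R3 @ bar0.3: B4 above G4
  R1 @ bar1.0: E3/E4 P8 -> C3/C4 P8 similar
  R2 @ bar1.0: E3/G4 m3 -> C3/G3 P5 similar
  R3 @ bar1.0: E4 above G3
  R3 @ bar1.1: E4 above G3
  R3 @ bar1.2: E4 above G3
  R3 @ bar1.3: E4 above G3
  R2 @ bar2.0: E4/G3 M6 -> F4/F4 P1 similar
  R7 @ bar2.0: G3->F4 leap 10st
  R1 @ bar3.0: D3/A3 P5 -> C3/G3 P5 similar
  R2 @ bar3.0: D3/F4 m3 -> C3/G3 P5 similar
  R2 @ bar3.0: A3/F4 m6 -> G3/G3 P1 similar
  R3 @ bar3.0: B3 above G3
  R4 @ bar3.0: C3/B3 M7 untreated
  R7 @ bar3.0: F4->B3 leap 6st
  R7 @ bar3.0: F4->G3 leap 10st
  R3 @ bar3.1: B3 above G3
  R3 @ bar3.2: B3 above G3
  R3 @ bar3.3: B3 above G3
  R1 @ bar4.0: C3/G3 P5 -> D3/A3 P5 similar
  R3 @ bar4.0: C4 above A3
  R4 @ bar4.0: D3/C4 m7 untreated
  R3 @ bar4.1: C4 above A3
  R3 @ bar4.2: C4 above A3
  R3 @ bar4.3: C4 above A3
  R3 @ bar5.0: F4 above D4
  R8 @ bar5.0: penult P8 not 3rd/6th
  R3 @ bar5.1: F4 above D4
  R3 @ bar5.2: F4 above D4
  R3 @ bar5.3: F4 above D4
  R2 @ bar6.0: D3/B3 M6 -> E3/E4 P8 similar
  R2 @ bar6.0: D3/F4 m3 -> E3/B4 P5 similar
  R2 @ bar6.0: B3/F4 TT -> E4/B4 P5 similar
  R3 @ bar6.0: B4 above G4
  R7 @ bar6.0: F4->B4 leap 6st
  R3 @ bar6.1: B4 above G4
  R3 @ bar6.2: B4 above G4
  R3 @ bar6.3: B4 above G4
  R6 @ bar6.3: closes on m3

No (43 violations)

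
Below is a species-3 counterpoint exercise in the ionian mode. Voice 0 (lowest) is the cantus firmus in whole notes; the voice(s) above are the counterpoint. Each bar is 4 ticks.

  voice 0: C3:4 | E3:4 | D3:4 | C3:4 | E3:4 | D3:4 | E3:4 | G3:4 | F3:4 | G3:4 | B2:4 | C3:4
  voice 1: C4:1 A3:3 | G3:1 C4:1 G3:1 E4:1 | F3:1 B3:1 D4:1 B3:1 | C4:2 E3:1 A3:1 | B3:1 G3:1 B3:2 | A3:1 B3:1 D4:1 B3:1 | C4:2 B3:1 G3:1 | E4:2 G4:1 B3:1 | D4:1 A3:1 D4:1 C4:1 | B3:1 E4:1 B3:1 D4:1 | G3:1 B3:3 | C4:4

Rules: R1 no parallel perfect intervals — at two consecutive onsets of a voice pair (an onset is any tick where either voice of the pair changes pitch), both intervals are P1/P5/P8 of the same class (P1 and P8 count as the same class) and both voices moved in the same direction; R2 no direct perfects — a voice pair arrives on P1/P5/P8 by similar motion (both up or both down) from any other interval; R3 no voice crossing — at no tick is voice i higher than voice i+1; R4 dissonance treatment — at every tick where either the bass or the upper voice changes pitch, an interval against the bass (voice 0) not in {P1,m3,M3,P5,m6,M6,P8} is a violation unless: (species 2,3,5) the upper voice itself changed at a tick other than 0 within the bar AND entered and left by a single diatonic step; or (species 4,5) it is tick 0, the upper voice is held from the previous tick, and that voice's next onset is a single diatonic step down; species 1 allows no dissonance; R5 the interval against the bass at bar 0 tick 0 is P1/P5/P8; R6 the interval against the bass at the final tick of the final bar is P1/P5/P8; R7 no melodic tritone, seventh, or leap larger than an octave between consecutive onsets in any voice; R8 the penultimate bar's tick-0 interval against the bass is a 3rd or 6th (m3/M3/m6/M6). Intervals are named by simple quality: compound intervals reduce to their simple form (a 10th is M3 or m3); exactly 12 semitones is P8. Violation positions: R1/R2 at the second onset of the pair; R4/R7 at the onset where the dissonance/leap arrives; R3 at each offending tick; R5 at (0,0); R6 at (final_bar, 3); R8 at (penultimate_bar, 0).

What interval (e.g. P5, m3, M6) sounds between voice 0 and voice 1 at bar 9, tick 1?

M6

voice 0=G3 voice 1=E4 -> M6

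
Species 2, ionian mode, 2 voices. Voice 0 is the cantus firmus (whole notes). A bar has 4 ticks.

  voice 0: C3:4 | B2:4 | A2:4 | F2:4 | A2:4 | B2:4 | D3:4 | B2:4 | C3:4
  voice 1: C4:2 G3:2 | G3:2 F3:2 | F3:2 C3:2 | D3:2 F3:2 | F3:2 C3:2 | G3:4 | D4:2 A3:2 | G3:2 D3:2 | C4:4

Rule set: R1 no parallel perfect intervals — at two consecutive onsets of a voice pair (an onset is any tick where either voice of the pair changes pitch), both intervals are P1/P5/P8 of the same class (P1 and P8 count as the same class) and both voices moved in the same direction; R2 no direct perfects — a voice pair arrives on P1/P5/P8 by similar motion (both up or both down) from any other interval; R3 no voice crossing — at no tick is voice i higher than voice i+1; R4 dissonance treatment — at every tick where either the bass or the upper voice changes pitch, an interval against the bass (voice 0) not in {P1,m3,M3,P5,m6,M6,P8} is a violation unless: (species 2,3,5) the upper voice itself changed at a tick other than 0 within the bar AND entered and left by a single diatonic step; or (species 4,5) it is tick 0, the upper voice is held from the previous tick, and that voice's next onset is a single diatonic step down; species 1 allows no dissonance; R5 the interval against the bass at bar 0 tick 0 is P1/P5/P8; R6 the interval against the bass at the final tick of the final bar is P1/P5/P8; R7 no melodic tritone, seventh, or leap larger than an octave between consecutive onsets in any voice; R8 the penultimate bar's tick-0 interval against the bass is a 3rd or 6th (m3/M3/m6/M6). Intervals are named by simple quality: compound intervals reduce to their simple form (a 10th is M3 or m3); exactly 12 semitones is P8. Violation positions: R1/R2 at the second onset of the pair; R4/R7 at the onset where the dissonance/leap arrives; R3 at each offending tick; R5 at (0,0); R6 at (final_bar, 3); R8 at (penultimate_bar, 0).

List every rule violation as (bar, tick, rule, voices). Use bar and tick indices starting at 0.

(1, 2, R4, (0, 1))
(6, 0, R2, (0, 1))
(8, 0, R2, (0, 1))
(8, 0, R7, (1,))

bar 0: v0=C3 v1=C4 downbeat P8
bar 1: v0=B2 v1=G3 downbeat m6
bar 2: v0=A2 v1=F3 downbeat m6
bar 3: v0=F2 v1=D3 downbeat M6
bar 4: v0=A2 v1=F3 downbeat m6
bar 5: v0=B2 v1=G3 downbeat m6
bar 6: v0=D3 v1=D4 downbeat P8
bar 7: v0=B2 v1=G3 downbeat m6
bar 8: v0=C3 v1=C4 downbeat P8
  -> R4 @ bar 1 tick 2 v(0, 1): B2/F3 TT untreated
  -> R2 @ bar 6 tick 0 v(0, 1): B2/G3 m6 -> D3/D4 P8 similar
  -> R2 @ bar 8 tick 0 v(0, 1): B2/D3 m3 -> C3/C4 P8 similar
  -> R7 @ bar 8 tick 0 v(1,): D3->C4 leap 10st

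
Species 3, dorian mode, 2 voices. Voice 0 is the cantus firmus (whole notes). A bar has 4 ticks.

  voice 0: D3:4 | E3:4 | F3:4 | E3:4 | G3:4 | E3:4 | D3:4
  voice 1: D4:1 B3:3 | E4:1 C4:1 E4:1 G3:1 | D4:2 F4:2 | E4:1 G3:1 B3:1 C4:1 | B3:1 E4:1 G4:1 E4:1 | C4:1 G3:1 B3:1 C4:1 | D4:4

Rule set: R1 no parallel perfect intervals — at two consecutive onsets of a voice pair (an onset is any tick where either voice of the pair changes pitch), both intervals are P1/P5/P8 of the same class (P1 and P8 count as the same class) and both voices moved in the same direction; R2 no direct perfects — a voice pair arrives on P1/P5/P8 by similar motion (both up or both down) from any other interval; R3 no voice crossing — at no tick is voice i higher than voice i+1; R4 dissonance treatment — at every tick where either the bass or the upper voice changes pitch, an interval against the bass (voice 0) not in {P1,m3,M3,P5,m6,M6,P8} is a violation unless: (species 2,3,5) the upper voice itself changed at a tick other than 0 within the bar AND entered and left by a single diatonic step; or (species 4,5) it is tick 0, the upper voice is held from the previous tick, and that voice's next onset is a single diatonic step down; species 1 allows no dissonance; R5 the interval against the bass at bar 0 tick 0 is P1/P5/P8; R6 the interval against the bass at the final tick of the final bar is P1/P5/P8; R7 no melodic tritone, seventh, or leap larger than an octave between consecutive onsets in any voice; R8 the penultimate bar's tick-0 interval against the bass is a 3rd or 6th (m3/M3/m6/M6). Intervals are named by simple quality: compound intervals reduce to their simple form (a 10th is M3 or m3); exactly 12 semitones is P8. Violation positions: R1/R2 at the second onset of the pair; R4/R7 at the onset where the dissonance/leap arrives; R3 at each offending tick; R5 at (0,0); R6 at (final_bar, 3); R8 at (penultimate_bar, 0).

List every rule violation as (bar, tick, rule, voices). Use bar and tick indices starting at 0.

bar 0: v0=D3 v1=D4 downbeat P8
bar 1: v0=E3 v1=E4 downbeat P8
bar 2: v0=F3 v1=D4 downbeat M6
bar 3: v0=E3 v1=E4 downbeat P8
bar 4: v0=G3 v1=B3 downbeat M3
bar 5: v0=E3 v1=C4 downbeat m6
bar 6: v0=D3 v1=D4 downbeat P8
  -> R2 @ bar 1 tick 0 v(0, 1): D3/B3 M6 -> E3/E4 P8 similar
  -> R1 @ bar 3 tick 0 v(0, 1): F3/F4 P8 -> E3/E4 P8 similar

(1, 0, R2, (0, 1))
(3, 0, R1, (0, 1))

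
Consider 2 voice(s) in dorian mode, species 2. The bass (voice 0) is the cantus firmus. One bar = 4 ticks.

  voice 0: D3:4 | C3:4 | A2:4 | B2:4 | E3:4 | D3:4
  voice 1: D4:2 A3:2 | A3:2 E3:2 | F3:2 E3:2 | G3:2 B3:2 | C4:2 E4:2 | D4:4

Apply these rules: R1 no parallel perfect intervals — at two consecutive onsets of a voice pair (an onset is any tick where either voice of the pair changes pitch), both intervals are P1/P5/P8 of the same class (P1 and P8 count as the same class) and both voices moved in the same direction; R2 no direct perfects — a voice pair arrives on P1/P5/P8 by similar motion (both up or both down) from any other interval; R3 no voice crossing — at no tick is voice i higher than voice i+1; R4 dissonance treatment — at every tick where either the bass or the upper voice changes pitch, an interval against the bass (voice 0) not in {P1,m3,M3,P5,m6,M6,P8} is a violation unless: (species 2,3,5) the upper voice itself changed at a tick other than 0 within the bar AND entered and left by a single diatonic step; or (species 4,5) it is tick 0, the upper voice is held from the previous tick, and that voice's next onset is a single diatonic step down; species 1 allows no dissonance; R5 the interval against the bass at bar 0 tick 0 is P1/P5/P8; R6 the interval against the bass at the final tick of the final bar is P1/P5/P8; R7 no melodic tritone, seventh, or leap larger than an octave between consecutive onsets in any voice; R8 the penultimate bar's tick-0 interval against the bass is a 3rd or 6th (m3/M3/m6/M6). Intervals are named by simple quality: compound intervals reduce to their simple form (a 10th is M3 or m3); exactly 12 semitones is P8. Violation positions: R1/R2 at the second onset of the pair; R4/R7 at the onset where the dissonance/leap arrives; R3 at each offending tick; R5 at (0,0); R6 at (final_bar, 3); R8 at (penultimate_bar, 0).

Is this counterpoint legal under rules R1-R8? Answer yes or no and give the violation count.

bar 0: v0=D3 v1=D4 (P8)
bar 1: v0=C3 v1=A3 (M6)
bar 2: v0=A2 v1=F3 (m6)
bar 3: v0=B2 v1=G3 (m6)
bar 4: v0=E3 v1=C4 (m6)
bar 5: v0=D3 v1=D4 (P8)
  R1 @ bar5.0: E3/E4 P8 -> D3/D4 P8 similar

No (1 violations)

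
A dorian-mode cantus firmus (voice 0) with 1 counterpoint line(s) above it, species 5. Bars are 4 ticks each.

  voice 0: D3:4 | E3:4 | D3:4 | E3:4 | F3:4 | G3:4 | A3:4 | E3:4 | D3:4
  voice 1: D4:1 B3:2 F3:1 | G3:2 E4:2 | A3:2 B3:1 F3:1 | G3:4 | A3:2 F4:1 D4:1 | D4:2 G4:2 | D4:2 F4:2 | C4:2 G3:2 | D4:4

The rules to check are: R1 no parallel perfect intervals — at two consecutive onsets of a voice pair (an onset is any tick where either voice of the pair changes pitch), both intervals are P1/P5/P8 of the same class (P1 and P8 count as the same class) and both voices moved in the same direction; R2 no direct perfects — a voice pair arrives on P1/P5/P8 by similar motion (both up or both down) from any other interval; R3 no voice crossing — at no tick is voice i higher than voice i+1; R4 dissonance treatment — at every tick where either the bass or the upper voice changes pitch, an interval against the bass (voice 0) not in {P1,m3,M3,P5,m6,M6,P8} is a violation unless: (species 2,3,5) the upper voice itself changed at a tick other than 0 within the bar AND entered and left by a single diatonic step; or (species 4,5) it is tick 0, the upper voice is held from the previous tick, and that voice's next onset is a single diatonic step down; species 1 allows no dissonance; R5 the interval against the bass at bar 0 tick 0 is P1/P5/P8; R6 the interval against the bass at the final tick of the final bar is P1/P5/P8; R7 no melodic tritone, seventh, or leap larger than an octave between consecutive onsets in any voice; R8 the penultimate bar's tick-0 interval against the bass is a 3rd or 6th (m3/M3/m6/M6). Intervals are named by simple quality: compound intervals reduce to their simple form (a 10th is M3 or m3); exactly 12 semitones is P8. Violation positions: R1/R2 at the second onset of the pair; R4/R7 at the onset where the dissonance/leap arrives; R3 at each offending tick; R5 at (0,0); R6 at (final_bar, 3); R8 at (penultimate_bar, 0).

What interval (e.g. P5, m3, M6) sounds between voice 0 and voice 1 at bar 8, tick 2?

P8

voice 0=D3 voice 1=D4 -> P8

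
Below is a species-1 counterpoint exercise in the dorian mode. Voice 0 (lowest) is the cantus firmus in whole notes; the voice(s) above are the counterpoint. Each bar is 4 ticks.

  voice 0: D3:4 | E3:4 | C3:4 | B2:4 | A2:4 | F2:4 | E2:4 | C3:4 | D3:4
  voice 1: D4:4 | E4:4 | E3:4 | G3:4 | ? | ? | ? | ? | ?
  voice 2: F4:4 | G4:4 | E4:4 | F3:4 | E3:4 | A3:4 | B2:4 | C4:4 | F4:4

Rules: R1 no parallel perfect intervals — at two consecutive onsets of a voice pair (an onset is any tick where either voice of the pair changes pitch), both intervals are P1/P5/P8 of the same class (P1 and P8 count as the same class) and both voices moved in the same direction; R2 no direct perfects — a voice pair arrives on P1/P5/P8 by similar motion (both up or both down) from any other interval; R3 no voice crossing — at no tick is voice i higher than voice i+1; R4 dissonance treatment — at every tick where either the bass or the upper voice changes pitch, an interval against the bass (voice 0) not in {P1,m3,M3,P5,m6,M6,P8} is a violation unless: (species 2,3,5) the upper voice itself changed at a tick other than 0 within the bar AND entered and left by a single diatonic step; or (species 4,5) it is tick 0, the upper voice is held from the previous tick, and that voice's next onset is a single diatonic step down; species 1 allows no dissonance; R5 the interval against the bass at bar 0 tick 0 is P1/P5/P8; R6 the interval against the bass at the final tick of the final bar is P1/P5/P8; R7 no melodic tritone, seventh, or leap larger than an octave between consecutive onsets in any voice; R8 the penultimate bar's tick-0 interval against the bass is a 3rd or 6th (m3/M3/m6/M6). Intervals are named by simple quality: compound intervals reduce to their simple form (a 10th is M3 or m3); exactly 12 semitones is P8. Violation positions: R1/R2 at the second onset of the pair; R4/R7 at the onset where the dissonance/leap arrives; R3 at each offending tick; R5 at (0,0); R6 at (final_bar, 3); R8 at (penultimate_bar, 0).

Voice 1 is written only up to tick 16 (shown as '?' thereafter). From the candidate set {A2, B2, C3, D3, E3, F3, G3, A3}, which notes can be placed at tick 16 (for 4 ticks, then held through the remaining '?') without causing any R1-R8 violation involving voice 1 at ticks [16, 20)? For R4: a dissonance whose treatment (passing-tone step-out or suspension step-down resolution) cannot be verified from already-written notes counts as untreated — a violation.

{C3}

A2: violates R2,R7
B2: violates R4
C3: legal
D3: violates R4
E3: violates R2
F3: violates R3
G3: violates R3,R4
A3: violates R3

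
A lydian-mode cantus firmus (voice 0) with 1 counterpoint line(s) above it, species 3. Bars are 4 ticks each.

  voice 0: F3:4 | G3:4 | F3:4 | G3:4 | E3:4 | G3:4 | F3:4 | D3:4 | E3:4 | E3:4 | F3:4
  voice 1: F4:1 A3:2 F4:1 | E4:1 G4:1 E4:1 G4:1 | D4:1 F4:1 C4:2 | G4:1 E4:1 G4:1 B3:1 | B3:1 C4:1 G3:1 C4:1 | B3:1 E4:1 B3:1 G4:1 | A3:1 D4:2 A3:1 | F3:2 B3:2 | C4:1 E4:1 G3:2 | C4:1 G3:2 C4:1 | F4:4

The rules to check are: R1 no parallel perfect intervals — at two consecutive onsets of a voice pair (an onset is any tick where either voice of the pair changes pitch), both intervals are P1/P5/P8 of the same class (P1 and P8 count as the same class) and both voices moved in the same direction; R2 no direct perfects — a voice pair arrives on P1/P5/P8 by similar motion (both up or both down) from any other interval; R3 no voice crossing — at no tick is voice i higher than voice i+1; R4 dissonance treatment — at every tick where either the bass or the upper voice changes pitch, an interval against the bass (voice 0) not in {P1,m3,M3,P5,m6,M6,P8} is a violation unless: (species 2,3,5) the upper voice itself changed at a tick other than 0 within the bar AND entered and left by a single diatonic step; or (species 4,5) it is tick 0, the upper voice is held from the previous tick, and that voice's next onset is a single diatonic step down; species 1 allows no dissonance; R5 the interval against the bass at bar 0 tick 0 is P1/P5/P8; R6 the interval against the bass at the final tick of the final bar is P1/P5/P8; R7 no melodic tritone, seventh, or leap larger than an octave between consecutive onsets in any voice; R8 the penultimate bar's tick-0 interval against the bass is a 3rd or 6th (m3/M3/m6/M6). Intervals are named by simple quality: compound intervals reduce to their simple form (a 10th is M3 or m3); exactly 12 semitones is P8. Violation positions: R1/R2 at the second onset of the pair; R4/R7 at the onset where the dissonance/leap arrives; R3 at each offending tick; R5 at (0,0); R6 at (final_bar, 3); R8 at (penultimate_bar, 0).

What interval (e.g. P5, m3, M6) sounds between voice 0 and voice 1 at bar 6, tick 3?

voice 0=F3 voice 1=A3 -> M3

M3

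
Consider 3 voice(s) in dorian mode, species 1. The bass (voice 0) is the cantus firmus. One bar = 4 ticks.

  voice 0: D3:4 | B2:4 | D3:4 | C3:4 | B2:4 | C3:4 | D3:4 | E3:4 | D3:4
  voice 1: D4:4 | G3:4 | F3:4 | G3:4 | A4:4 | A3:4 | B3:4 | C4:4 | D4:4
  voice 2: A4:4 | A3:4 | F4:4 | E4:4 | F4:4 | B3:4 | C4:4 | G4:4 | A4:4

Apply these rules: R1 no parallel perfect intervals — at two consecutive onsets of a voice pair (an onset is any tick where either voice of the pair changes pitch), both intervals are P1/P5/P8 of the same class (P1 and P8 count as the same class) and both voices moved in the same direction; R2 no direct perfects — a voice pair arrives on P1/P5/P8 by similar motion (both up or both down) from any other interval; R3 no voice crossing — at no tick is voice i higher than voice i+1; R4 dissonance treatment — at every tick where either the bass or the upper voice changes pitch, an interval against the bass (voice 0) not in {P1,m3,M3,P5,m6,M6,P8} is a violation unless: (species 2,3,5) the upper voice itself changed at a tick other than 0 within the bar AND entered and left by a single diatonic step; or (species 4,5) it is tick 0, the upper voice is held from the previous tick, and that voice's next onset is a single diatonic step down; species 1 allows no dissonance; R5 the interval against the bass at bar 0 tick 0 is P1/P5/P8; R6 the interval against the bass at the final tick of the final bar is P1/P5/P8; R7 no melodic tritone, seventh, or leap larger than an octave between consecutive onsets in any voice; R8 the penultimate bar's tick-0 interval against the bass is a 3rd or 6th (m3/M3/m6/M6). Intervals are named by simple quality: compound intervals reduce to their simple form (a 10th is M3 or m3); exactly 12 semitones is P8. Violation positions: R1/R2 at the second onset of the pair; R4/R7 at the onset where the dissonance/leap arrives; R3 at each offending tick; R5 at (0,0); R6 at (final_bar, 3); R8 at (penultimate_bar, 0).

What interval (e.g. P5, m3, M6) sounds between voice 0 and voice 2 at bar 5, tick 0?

M7

voice 0=C3 voice 2=B3 -> M7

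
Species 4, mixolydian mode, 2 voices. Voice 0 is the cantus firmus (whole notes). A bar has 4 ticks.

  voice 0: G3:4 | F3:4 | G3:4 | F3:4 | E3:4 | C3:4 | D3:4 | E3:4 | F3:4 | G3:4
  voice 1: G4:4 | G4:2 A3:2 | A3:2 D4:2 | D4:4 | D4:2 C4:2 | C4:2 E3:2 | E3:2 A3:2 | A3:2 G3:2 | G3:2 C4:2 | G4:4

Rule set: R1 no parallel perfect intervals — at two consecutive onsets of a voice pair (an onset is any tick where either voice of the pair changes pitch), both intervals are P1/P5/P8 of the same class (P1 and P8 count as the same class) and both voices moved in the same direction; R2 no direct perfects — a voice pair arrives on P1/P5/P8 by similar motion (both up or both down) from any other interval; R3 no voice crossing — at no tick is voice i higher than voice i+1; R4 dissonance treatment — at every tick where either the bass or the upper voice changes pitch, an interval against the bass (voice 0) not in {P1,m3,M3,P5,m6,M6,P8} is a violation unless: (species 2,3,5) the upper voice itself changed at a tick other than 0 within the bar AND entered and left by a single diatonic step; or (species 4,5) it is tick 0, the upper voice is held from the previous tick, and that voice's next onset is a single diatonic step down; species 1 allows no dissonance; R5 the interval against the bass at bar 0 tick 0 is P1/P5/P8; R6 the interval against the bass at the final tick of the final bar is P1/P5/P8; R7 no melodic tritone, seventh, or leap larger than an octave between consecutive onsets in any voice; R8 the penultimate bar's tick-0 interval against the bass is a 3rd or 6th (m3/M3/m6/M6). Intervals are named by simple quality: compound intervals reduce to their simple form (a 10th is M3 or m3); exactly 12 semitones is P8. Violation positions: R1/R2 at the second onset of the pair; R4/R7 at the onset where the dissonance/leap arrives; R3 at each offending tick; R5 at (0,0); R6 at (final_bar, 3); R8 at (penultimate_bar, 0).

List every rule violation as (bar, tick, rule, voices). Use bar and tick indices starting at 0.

(1, 0, R4, (0, 1))
(1, 2, R7, (1,))
(2, 0, R4, (0, 1))
(6, 0, R4, (0, 1))
(8, 0, R4, (0, 1))
(8, 0, R8, (0, 1))
(9, 0, R2, (0, 1))

bar 0: v0=G3 v1=G4 downbeat P8
bar 1: v0=F3 v1=G4 downbeat M2
bar 2: v0=G3 v1=A3 downbeat M2
bar 3: v0=F3 v1=D4 downbeat M6
bar 4: v0=E3 v1=D4 downbeat m7
bar 5: v0=C3 v1=C4 downbeat P8
bar 6: v0=D3 v1=E3 downbeat M2
bar 7: v0=E3 v1=A3 downbeat P4
bar 8: v0=F3 v1=G3 downbeat M2
bar 9: v0=G3 v1=G4 downbeat P8
  -> R4 @ bar 1 tick 0 v(0, 1): F3/G4 M2 untreated
  -> R7 @ bar 1 tick 2 v(1,): G4->A3 leap 10st
  -> R4 @ bar 2 tick 0 v(0, 1): G3/A3 M2 untreated
  -> R4 @ bar 6 tick 0 v(0, 1): D3/E3 M2 untreated
  -> R4 @ bar 8 tick 0 v(0, 1): F3/G3 M2 untreated
  -> R8 @ bar 8 tick 0 v(0, 1): penult M2 not 3rd/6th
  -> R2 @ bar 9 tick 0 v(0, 1): F3/C4 P5 -> G3/G4 P8 similar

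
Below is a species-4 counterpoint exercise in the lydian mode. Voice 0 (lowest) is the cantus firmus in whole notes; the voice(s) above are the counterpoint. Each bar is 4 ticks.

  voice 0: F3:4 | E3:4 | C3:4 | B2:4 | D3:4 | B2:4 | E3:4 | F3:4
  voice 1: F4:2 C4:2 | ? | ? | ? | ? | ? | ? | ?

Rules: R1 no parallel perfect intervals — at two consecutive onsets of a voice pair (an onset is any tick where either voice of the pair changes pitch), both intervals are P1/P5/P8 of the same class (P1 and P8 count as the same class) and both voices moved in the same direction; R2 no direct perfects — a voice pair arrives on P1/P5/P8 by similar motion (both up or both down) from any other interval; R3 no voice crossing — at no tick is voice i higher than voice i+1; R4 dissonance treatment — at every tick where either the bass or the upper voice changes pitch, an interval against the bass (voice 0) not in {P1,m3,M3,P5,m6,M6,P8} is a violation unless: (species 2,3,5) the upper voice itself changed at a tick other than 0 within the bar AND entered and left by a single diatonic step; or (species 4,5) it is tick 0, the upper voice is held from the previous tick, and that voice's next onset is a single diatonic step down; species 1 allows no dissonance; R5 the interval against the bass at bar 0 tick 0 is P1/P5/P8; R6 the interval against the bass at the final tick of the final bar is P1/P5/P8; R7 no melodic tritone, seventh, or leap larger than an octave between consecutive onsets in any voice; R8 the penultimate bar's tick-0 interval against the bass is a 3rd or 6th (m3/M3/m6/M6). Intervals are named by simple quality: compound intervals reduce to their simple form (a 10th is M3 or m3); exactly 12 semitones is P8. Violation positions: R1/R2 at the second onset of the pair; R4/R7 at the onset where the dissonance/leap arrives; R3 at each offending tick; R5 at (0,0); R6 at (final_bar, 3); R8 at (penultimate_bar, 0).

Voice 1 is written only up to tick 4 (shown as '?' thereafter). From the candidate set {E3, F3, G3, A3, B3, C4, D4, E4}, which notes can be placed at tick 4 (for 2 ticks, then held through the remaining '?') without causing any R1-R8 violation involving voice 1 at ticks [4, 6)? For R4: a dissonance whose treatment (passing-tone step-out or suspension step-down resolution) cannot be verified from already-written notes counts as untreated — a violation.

{C4, E4, G3}

E3: violates R2
F3: violates R4
G3: legal
A3: violates R4
B3: violates R1
C4: legal
D4: violates R4
E4: legal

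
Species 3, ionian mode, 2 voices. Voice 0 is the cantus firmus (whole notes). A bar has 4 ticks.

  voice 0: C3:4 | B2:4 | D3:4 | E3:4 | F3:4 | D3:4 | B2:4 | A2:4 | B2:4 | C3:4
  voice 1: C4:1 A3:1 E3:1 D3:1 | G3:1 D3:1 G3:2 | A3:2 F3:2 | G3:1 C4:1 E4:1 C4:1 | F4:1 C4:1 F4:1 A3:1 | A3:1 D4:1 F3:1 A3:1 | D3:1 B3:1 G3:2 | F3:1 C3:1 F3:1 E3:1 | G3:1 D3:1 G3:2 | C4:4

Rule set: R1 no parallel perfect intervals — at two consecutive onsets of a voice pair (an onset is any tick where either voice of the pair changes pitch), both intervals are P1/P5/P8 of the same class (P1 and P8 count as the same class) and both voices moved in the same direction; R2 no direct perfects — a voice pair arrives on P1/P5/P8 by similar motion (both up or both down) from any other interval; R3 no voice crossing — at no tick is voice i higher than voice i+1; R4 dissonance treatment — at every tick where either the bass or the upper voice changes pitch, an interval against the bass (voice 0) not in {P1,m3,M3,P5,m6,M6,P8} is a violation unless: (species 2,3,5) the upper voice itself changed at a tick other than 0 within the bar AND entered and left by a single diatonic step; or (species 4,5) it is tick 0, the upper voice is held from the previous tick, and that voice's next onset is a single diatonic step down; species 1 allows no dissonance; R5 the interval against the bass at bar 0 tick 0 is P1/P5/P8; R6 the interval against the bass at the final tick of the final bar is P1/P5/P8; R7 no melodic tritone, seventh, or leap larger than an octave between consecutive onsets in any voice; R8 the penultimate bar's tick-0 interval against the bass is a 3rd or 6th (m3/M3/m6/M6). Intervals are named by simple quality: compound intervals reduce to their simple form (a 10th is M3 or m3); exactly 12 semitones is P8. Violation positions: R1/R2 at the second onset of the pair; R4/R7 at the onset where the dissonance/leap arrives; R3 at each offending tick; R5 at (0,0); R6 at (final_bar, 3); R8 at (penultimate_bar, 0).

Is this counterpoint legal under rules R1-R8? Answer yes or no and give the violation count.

bar 0: v0=C3 v1=C4 (P8)
bar 1: v0=B2 v1=G3 (m6)
bar 2: v0=D3 v1=A3 (P5)
bar 3: v0=E3 v1=G3 (m3)
bar 4: v0=F3 v1=F4 (P8)
bar 5: v0=D3 v1=A3 (P5)
bar 6: v0=B2 v1=D3 (m3)
bar 7: v0=A2 v1=F3 (m6)
bar 8: v0=B2 v1=G3 (m6)
bar 9: v0=C3 v1=C4 (P8)
  R4 @ bar0.3: C3/D3 M2 untreated
  R2 @ bar2.0: B2/G3 m6 -> D3/A3 P5 similar
  R2 @ bar4.0: E3/C4 m6 -> F3/F4 P8 similar
  R2 @ bar9.0: B2/G3 m6 -> C3/C4 P8 similar

No (4 violations)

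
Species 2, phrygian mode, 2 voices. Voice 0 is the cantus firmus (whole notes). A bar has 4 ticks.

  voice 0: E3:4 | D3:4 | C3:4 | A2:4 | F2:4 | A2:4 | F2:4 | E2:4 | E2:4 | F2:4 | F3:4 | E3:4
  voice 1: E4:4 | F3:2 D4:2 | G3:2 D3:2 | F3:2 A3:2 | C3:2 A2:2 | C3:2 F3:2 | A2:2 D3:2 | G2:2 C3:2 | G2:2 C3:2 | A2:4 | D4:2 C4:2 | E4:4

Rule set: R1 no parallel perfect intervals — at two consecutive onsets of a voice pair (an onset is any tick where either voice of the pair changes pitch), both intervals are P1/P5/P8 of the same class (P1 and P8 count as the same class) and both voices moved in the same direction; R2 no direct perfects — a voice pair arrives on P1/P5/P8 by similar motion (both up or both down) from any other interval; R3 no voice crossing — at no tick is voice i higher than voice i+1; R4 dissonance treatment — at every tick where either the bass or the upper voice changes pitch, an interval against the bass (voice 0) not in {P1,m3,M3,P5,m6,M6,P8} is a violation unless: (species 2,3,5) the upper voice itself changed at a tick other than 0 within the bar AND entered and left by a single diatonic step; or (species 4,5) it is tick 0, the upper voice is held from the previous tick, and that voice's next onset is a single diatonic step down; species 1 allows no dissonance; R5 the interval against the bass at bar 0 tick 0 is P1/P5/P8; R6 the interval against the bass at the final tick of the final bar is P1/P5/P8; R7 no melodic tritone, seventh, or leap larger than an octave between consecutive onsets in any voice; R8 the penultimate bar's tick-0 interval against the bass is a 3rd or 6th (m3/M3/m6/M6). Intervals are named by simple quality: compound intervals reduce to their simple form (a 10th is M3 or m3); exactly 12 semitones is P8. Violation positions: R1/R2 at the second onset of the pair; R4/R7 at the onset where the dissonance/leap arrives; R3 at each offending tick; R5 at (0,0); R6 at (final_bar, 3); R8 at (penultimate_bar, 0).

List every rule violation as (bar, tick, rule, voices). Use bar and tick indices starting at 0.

bar 0: v0=E3 v1=E4 downbeat P8
bar 1: v0=D3 v1=F3 downbeat m3
bar 2: v0=C3 v1=G3 downbeat P5
bar 3: v0=A2 v1=F3 downbeat m6
bar 4: v0=F2 v1=C3 downbeat P5
bar 5: v0=A2 v1=C3 downbeat m3
bar 6: v0=F2 v1=A2 downbeat M3
bar 7: v0=E2 v1=G2 downbeat m3
bar 8: v0=E2 v1=G2 downbeat m3
bar 9: v0=F2 v1=A2 downbeat M3
bar 10: v0=F3 v1=D4 downbeat M6
bar 11: v0=E3 v1=E4 downbeat P8
  -> R7 @ bar 1 tick 0 v(1,): E4->F3 leap 11st
  -> R2 @ bar 2 tick 0 v(0, 1): D3/D4 P8 -> C3/G3 P5 similar
  -> R4 @ bar 2 tick 2 v(0, 1): C3/D3 M2 untreated
  -> R2 @ bar 4 tick 0 v(0, 1): A2/A3 P8 -> F2/C3 P5 similar
  -> R7 @ bar 10 tick 0 v(1,): A2->D4 leap 17st

(1, 0, R7, (1,))
(2, 0, R2, (0, 1))
(2, 2, R4, (0, 1))
(4, 0, R2, (0, 1))
(10, 0, R7, (1,))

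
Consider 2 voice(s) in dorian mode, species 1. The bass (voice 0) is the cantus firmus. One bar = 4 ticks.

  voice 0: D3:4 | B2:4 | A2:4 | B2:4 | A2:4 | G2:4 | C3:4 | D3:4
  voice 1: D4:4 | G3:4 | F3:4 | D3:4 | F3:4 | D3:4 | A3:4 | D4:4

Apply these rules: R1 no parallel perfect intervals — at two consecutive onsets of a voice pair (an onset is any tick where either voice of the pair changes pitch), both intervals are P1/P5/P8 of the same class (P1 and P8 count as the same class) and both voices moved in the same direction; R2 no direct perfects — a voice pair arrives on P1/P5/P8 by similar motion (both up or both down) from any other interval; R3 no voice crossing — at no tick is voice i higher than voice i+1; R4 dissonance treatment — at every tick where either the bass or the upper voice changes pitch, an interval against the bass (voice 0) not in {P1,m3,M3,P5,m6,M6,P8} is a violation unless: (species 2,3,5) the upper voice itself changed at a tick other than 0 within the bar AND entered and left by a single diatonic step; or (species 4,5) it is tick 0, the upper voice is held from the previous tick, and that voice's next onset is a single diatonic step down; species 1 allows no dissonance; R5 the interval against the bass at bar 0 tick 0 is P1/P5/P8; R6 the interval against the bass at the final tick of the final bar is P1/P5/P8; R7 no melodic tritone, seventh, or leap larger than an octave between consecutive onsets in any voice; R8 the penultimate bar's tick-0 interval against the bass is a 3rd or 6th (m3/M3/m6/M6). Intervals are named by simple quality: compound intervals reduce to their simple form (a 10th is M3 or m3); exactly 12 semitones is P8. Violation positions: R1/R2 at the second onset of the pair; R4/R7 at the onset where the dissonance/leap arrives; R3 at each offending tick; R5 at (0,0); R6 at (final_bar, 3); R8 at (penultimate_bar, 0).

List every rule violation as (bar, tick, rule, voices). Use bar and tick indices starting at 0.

bar 0: v0=D3 v1=D4 downbeat P8
bar 1: v0=B2 v1=G3 downbeat m6
bar 2: v0=A2 v1=F3 downbeat m6
bar 3: v0=B2 v1=D3 downbeat m3
bar 4: v0=A2 v1=F3 downbeat m6
bar 5: v0=G2 v1=D3 downbeat P5
bar 6: v0=C3 v1=A3 downbeat M6
bar 7: v0=D3 v1=D4 downbeat P8
  -> R2 @ bar 5 tick 0 v(0, 1): A2/F3 m6 -> G2/D3 P5 similar
  -> R2 @ bar 7 tick 0 v(0, 1): C3/A3 M6 -> D3/D4 P8 similar

(5, 0, R2, (0, 1))
(7, 0, R2, (0, 1))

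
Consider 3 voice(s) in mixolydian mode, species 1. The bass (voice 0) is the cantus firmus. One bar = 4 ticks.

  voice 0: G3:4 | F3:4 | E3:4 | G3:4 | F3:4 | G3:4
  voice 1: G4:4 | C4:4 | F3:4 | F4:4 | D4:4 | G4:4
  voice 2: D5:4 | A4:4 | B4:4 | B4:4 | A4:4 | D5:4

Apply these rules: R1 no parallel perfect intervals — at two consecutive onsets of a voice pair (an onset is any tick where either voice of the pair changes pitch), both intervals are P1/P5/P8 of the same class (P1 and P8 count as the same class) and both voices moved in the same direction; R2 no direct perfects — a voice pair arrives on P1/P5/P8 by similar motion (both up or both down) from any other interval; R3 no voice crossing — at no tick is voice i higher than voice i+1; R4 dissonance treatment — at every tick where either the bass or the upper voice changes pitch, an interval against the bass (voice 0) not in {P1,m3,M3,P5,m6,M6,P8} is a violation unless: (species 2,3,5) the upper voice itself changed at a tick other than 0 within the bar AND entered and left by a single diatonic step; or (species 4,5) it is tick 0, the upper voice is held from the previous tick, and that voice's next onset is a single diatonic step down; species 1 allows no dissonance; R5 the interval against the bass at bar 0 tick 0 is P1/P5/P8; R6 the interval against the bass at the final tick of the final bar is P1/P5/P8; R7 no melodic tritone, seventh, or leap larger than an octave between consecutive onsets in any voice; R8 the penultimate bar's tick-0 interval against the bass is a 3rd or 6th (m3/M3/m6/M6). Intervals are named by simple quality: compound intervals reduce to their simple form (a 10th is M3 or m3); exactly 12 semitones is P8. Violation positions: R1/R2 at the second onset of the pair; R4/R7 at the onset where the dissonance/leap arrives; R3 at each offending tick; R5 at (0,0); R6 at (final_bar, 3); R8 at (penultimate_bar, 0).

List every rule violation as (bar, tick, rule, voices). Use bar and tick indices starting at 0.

(1, 0, R2, (0, 1))
(2, 0, R4, (0, 1))
(3, 0, R4, (0, 1))
(4, 0, R2, (1, 2))
(5, 0, R1, (1, 2))
(5, 0, R2, (0, 1))
(5, 0, R2, (0, 2))

bar 0: v0=G3 v1=G4 v2=D5 downbeat P5
bar 1: v0=F3 v1=C4 v2=A4 downbeat M3
bar 2: v0=E3 v1=F3 v2=B4 downbeat P5
bar 3: v0=G3 v1=F4 v2=B4 downbeat M3
bar 4: v0=F3 v1=D4 v2=A4 downbeat M3
bar 5: v0=G3 v1=G4 v2=D5 downbeat P5
  -> R2 @ bar 1 tick 0 v(0, 1): G3/G4 P8 -> F3/C4 P5 similar
  -> R4 @ bar 2 tick 0 v(0, 1): E3/F3 m2 untreated
  -> R4 @ bar 3 tick 0 v(0, 1): G3/F4 m7 untreated
  -> R2 @ bar 4 tick 0 v(1, 2): F4/B4 TT -> D4/A4 P5 similar
  -> R1 @ bar 5 tick 0 v(1, 2): D4/A4 P5 -> G4/D5 P5 similar
  -> R2 @ bar 5 tick 0 v(0, 1): F3/D4 M6 -> G3/G4 P8 similar
  -> R2 @ bar 5 tick 0 v(0, 2): F3/A4 M3 -> G3/D5 P5 similar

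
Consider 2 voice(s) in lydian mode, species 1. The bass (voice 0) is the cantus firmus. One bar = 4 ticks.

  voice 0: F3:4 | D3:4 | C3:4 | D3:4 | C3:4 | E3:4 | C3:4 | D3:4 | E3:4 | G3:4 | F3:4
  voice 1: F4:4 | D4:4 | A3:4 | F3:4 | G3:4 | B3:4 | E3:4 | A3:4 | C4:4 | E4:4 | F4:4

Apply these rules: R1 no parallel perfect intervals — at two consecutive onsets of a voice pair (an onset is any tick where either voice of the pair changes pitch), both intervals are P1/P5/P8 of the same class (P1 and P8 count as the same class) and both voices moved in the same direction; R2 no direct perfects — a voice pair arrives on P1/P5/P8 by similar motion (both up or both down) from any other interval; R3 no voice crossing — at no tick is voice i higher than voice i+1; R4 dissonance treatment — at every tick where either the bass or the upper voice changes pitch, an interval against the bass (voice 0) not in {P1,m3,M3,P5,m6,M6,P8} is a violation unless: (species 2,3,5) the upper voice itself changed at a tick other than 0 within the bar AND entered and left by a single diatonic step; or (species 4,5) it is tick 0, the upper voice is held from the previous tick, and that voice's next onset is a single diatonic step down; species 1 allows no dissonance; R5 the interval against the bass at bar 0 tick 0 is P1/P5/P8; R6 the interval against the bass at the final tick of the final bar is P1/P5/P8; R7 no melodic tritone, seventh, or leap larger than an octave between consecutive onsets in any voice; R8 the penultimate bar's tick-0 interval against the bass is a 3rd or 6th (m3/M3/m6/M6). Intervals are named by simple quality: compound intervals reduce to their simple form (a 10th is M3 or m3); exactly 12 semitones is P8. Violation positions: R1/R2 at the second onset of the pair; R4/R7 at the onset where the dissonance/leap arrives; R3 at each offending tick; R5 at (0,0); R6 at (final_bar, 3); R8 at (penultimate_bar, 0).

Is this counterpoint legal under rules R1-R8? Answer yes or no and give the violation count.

bar 0: v0=F3 v1=F4 (P8)
bar 1: v0=D3 v1=D4 (P8)
bar 2: v0=C3 v1=A3 (M6)
bar 3: v0=D3 v1=F3 (m3)
bar 4: v0=C3 v1=G3 (P5)
bar 5: v0=E3 v1=B3 (P5)
bar 6: v0=C3 v1=E3 (M3)
bar 7: v0=D3 v1=A3 (P5)
bar 8: v0=E3 v1=C4 (m6)
bar 9: v0=G3 v1=E4 (M6)
bar 10: v0=F3 v1=F4 (P8)
  R1 @ bar1.0: F3/F4 P8 -> D3/D4 P8 similar
  R1 @ bar5.0: C3/G3 P5 -> E3/B3 P5 similar
  R2 @ bar7.0: C3/E3 M3 -> D3/A3 P5 similar

No (3 violations)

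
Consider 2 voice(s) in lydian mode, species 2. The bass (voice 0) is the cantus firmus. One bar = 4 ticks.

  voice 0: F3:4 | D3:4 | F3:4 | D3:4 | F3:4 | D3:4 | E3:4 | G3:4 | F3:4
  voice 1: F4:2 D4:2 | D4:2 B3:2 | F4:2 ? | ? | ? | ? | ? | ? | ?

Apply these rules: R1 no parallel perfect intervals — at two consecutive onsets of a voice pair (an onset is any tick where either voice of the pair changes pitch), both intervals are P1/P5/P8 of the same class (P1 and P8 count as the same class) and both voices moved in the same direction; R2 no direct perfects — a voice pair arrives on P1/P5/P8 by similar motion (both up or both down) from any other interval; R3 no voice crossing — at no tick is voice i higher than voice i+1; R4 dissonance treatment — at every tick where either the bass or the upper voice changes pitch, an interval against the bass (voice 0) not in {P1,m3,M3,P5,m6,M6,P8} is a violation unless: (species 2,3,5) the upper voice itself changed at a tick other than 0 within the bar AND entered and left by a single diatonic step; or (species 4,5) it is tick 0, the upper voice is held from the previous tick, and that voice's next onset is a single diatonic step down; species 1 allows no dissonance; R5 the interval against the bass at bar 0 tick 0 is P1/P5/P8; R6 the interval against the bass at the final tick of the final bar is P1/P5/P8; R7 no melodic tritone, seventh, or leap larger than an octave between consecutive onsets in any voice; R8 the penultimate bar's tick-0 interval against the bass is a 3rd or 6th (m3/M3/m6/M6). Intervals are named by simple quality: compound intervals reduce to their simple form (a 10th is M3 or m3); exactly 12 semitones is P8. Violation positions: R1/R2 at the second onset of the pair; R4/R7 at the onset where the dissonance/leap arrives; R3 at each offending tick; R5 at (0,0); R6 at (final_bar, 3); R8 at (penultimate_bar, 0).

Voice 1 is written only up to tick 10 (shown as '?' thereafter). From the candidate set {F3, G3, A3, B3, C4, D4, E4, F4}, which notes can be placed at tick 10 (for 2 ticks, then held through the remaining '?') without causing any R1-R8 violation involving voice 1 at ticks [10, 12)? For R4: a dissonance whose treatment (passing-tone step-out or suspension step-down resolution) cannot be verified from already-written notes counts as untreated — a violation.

F3: legal
G3: violates R4,R7
A3: legal
B3: violates R4,R7
C4: legal
D4: legal
E4: violates R4
F4: legal

{A3, C4, D4, F3, F4}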